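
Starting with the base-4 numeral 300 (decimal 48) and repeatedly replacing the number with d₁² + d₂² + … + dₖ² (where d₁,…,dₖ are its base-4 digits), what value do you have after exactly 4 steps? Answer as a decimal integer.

4

48 = (3,0,0)_4 → 9
9 = (2,1)_4 → 5
5 = (1,1)_4 → 2
2 = (2)_4 → 4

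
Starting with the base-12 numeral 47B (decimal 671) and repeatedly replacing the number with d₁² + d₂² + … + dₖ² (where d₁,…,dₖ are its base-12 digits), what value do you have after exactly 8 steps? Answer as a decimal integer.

671 = (4,7,11)_12 → 4² + 7² + 11² = 16 + 49 + 121 = 186
186 = (1,3,6)_12 → 1² + 3² + 6² = 1 + 9 + 36 = 46
46 = (3,10)_12 → 3² + 10² = 9 + 100 = 109
109 = (9,1)_12 → 9² + 1² = 81 + 1 = 82
82 = (6,10)_12 → 6² + 10² = 36 + 100 = 136
136 = (11,4)_12 → 11² + 4² = 121 + 16 = 137
137 = (11,5)_12 → 11² + 5² = 121 + 25 = 146
146 = (1,0,2)_12 → 1² + 0² + 2² = 1 + 0 + 4 = 5

5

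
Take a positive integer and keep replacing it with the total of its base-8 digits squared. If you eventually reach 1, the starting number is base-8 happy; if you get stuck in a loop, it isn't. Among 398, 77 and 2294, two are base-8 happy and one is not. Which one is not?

398

398: 398 → 73 → 3 → 9 → 2 → 4 → 16 → 4  — repeats 4 (not base-8 happy)
77: 77 → 27 → 18 → 8 → 1  — reaches 1 (base-8 happy)
2294: 2294 → 97 → 18 → 8 → 1  — reaches 1 (base-8 happy)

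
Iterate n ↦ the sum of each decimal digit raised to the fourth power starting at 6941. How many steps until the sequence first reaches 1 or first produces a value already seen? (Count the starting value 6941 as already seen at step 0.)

6941 → 6⁴ + 9⁴ + 4⁴ + 1⁴ = 1296 + 6561 + 256 + 1 = 8114
8114 → 8⁴ + 1⁴ + 1⁴ + 4⁴ = 4096 + 1 + 1 + 256 = 4354
4354 → 4⁴ + 3⁴ + 5⁴ + 4⁴ = 256 + 81 + 625 + 256 = 1218
1218 → 1⁴ + 2⁴ + 1⁴ + 8⁴ = 1 + 16 + 1 + 4096 = 4114
4114 → 4⁴ + 1⁴ + 1⁴ + 4⁴ = 256 + 1 + 1 + 256 = 514
514 → 5⁴ + 1⁴ + 4⁴ = 625 + 1 + 256 = 882
882 → 8⁴ + 8⁴ + 2⁴ = 4096 + 4096 + 16 = 8208
8208 → 8⁴ + 2⁴ + 0⁴ + 8⁴ = 4096 + 16 + 0 + 4096 = 8208  — 8208 repeats.
That took 8 steps.

8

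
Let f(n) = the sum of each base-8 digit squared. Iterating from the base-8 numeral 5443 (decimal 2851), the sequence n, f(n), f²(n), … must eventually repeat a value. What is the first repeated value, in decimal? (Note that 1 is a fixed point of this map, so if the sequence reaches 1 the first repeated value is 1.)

2851 = (5,4,4,3)_8 → 66
66 = (1,0,2)_8 → 5
5 = (5)_8 → 25
25 = (3,1)_8 → 10
10 = (1,2)_8 → 5  — 5 already appeared earlier.

5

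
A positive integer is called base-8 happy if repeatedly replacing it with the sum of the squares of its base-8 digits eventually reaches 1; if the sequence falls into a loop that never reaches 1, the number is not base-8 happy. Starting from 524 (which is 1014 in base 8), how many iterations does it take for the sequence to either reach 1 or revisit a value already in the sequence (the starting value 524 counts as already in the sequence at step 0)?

524 = (1,0,1,4)_8 → 18
18 = (2,2)_8 → 8
8 = (1,0)_8 → 1  — reached 1.
That took 3 steps.

3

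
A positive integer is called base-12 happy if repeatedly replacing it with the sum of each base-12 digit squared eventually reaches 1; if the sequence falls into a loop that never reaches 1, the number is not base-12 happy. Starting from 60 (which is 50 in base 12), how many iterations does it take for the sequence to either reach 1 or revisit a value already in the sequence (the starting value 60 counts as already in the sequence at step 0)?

60 = (5,0)_12 → 5² + 0² = 25 + 0 = 25
25 = (2,1)_12 → 2² + 1² = 4 + 1 = 5
5 = (5)_12 → 5² = 25  — 25 repeats.
That took 3 steps.

3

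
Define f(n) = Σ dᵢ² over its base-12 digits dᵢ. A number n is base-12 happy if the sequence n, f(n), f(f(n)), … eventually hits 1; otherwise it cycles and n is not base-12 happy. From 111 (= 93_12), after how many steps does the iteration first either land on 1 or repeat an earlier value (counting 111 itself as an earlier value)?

6

111 = (9,3)_12 → 90
90 = (7,6)_12 → 85
85 = (7,1)_12 → 50
50 = (4,2)_12 → 20
20 = (1,8)_12 → 65
65 = (5,5)_12 → 50  — 50 repeats.
That took 6 steps.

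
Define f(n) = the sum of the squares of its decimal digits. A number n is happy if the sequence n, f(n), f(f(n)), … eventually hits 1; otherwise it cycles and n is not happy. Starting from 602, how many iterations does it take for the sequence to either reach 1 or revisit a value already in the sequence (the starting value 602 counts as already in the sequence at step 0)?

10

602 → 6² + 0² + 2² = 36 + 0 + 4 = 40
40 → 4² + 0² = 16 + 0 = 16
16 → 1² + 6² = 1 + 36 = 37
37 → 3² + 7² = 9 + 49 = 58
58 → 5² + 8² = 25 + 64 = 89
89 → 8² + 9² = 64 + 81 = 145
145 → 1² + 4² + 5² = 1 + 16 + 25 = 42
42 → 4² + 2² = 16 + 4 = 20
20 → 2² + 0² = 4 + 0 = 4
4 → 4² = 16  — 16 repeats.
That took 10 steps.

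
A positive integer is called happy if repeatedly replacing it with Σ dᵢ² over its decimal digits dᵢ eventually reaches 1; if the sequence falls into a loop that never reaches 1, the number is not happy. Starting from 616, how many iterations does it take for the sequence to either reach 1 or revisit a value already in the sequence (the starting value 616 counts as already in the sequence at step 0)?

10

616 → 6² + 1² + 6² = 36 + 1 + 36 = 73
73 → 7² + 3² = 49 + 9 = 58
58 → 5² + 8² = 25 + 64 = 89
89 → 8² + 9² = 64 + 81 = 145
145 → 1² + 4² + 5² = 1 + 16 + 25 = 42
42 → 4² + 2² = 16 + 4 = 20
20 → 2² + 0² = 4 + 0 = 4
4 → 4² = 16
16 → 1² + 6² = 1 + 36 = 37
37 → 3² + 7² = 9 + 49 = 58  — 58 repeats.
That took 10 steps.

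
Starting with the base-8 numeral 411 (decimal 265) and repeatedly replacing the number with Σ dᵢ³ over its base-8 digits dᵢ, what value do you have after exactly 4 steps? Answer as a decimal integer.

8

265 = (4,1,1)_8 → 66
66 = (1,0,2)_8 → 9
9 = (1,1)_8 → 2
2 = (2)_8 → 8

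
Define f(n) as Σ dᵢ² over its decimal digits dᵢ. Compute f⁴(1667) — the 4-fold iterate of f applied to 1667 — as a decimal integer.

65

1667 → 1² + 6² + 6² + 7² = 122
122 → 1² + 2² + 2² = 9
9 → 9² = 81
81 → 8² + 1² = 65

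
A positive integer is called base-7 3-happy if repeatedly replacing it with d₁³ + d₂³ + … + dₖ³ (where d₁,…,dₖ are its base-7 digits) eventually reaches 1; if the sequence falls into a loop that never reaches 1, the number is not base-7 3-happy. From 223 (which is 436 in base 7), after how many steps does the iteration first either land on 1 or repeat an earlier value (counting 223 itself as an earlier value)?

4

223 = (4,3,6)_7 → 4³ + 3³ + 6³ = 307
307 = (6,1,6)_7 → 6³ + 1³ + 6³ = 433
433 = (1,1,5,6)_7 → 1³ + 1³ + 5³ + 6³ = 343
343 = (1,0,0,0)_7 → 1³ + 0³ + 0³ + 0³ = 1  — reached 1.
That took 4 steps.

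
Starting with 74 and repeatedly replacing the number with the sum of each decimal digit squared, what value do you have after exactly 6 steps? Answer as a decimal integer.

74 → 7² + 4² = 65
65 → 6² + 5² = 61
61 → 6² + 1² = 37
37 → 3² + 7² = 58
58 → 5² + 8² = 89
89 → 8² + 9² = 145

145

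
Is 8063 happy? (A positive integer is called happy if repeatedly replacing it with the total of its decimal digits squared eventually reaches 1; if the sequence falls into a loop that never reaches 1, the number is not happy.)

happy

8063 → 8² + 0² + 6² + 3² = 109
109 → 1² + 0² + 9² = 82
82 → 8² + 2² = 68
68 → 6² + 8² = 100
100 → 1² + 0² + 0² = 1  — reached 1.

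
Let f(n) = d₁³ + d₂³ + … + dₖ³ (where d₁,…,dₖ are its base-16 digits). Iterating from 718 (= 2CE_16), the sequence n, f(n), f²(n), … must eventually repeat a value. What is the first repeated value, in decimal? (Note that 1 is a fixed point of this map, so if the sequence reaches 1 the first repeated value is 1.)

718 = (2,12,14)_16 → 2³ + 12³ + 14³ = 8 + 1728 + 2744 = 4480
4480 = (1,1,8,0)_16 → 1³ + 1³ + 8³ + 0³ = 1 + 1 + 512 + 0 = 514
514 = (2,0,2)_16 → 2³ + 0³ + 2³ = 8 + 0 + 8 = 16
16 = (1,0)_16 → 1³ + 0³ = 1 + 0 = 1  — reached the fixed point 1.
1 → 1, so 1 is the first repeated value.

1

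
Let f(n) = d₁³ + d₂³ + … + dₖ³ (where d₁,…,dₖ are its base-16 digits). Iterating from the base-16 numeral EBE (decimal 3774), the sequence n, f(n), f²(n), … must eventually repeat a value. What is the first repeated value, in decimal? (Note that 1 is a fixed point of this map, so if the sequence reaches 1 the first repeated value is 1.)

3774 = (14,11,14)_16 → 6819
6819 = (1,10,10,3)_16 → 2028
2028 = (7,14,12)_16 → 4815
4815 = (1,2,12,15)_16 → 5112
5112 = (1,3,15,8)_16 → 3915
3915 = (15,4,11)_16 → 4770
4770 = (1,2,10,2)_16 → 1017
1017 = (3,15,9)_16 → 4131
4131 = (1,0,2,3)_16 → 36
36 = (2,4)_16 → 72
72 = (4,8)_16 → 576
576 = (2,4,0)_16 → 72  — 72 already appeared earlier.

72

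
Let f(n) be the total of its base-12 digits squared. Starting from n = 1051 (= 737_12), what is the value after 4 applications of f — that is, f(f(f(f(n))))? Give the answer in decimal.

1051 = (7,3,7)_12 → 7² + 3² + 7² = 49 + 9 + 49 = 107
107 = (8,11)_12 → 8² + 11² = 64 + 121 = 185
185 = (1,3,5)_12 → 1² + 3² + 5² = 1 + 9 + 25 = 35
35 = (2,11)_12 → 2² + 11² = 4 + 121 = 125

125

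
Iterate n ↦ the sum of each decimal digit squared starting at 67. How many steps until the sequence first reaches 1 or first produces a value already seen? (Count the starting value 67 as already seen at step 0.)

10

67 → 85
85 → 89
89 → 145
145 → 42
42 → 20
20 → 4
4 → 16
16 → 37
37 → 58
58 → 89  — 89 repeats.
That took 10 steps.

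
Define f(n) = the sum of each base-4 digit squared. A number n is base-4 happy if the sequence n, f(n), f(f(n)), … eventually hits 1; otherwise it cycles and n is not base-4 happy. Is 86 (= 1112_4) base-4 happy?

86 = (1,1,1,2)_4 → 7
7 = (1,3)_4 → 10
10 = (2,2)_4 → 8
8 = (2,0)_4 → 4
4 = (1,0)_4 → 1  — reached 1.

base-4 happy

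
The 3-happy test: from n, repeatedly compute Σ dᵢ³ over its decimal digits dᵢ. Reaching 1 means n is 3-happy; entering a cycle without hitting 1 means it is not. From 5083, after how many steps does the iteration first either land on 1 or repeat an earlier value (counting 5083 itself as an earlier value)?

5083 → 5³ + 0³ + 8³ + 3³ = 125 + 0 + 512 + 27 = 664
664 → 6³ + 6³ + 4³ = 216 + 216 + 64 = 496
496 → 4³ + 9³ + 6³ = 64 + 729 + 216 = 1009
1009 → 1³ + 0³ + 0³ + 9³ = 1 + 0 + 0 + 729 = 730
730 → 7³ + 3³ + 0³ = 343 + 27 + 0 = 370
370 → 3³ + 7³ + 0³ = 27 + 343 + 0 = 370  — 370 repeats.
That took 6 steps.

6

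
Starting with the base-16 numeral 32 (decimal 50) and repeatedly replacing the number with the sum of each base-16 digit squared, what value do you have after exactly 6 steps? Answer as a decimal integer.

50

50 = (3,2)_16 → 3² + 2² = 9 + 4 = 13
13 = (13)_16 → 13² = 169
169 = (10,9)_16 → 10² + 9² = 100 + 81 = 181
181 = (11,5)_16 → 11² + 5² = 121 + 25 = 146
146 = (9,2)_16 → 9² + 2² = 81 + 4 = 85
85 = (5,5)_16 → 5² + 5² = 25 + 25 = 50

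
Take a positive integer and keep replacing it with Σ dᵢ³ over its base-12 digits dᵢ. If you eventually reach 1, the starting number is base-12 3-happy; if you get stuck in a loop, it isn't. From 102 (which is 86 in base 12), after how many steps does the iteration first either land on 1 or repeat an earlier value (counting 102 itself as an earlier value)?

8

102 = (8,6)_12 → 8³ + 6³ = 728
728 = (5,0,8)_12 → 5³ + 0³ + 8³ = 637
637 = (4,5,1)_12 → 4³ + 5³ + 1³ = 190
190 = (1,3,10)_12 → 1³ + 3³ + 10³ = 1028
1028 = (7,1,8)_12 → 7³ + 1³ + 8³ = 856
856 = (5,11,4)_12 → 5³ + 11³ + 4³ = 1520
1520 = (10,6,8)_12 → 10³ + 6³ + 8³ = 1728
1728 = (1,0,0,0)_12 → 1³ + 0³ + 0³ + 0³ = 1  — reached 1.
That took 8 steps.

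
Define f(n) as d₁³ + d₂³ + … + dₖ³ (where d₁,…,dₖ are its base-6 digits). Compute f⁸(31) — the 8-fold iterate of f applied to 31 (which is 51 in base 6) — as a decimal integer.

28

31 = (5,1)_6 → 5³ + 1³ = 125 + 1 = 126
126 = (3,3,0)_6 → 3³ + 3³ + 0³ = 27 + 27 + 0 = 54
54 = (1,3,0)_6 → 1³ + 3³ + 0³ = 1 + 27 + 0 = 28
28 = (4,4)_6 → 4³ + 4³ = 64 + 64 = 128
128 = (3,3,2)_6 → 3³ + 3³ + 2³ = 27 + 27 + 8 = 62
62 = (1,4,2)_6 → 1³ + 4³ + 2³ = 1 + 64 + 8 = 73
73 = (2,0,1)_6 → 2³ + 0³ + 1³ = 8 + 0 + 1 = 9
9 = (1,3)_6 → 1³ + 3³ = 1 + 27 = 28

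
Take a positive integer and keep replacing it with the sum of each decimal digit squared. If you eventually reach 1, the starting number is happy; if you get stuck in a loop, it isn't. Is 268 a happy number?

268 → 2² + 6² + 8² = 4 + 36 + 64 = 104
104 → 1² + 0² + 4² = 1 + 0 + 16 = 17
17 → 1² + 7² = 1 + 49 = 50
50 → 5² + 0² = 25 + 0 = 25
25 → 2² + 5² = 4 + 25 = 29
29 → 2² + 9² = 4 + 81 = 85
85 → 8² + 5² = 64 + 25 = 89
89 → 8² + 9² = 64 + 81 = 145
145 → 1² + 4² + 5² = 1 + 16 + 25 = 42
42 → 4² + 2² = 16 + 4 = 20
20 → 2² + 0² = 4 + 0 = 4
4 → 4² = 16
16 → 1² + 6² = 1 + 36 = 37
37 → 3² + 7² = 9 + 49 = 58
58 → 5² + 8² = 25 + 64 = 89  — 89 already seen; the sequence cycles without reaching 1.

not happy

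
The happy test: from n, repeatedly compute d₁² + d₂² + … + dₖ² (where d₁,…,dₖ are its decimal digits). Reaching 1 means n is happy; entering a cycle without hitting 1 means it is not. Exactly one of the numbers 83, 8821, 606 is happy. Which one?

8821

83: 83 → 73 → 58 → 89 → 145 → 42 → 20 → 4 → 16 → 37 → 58  — repeats 58 (not happy)
8821: 8821 → 133 → 19 → 82 → 68 → 100 → 1  — reaches 1 (happy)
606: 606 → 72 → 53 → 34 → 25 → 29 → 85 → 89 → 145 → 42 → 20 → 4 → 16 → 37 → 58 → 89  — repeats 89 (not happy)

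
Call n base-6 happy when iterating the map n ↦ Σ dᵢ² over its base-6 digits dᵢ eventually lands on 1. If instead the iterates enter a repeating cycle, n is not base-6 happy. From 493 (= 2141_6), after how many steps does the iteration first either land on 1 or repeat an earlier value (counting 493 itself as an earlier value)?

10

493 = (2,1,4,1)_6 → 2² + 1² + 4² + 1² = 22
22 = (3,4)_6 → 3² + 4² = 25
25 = (4,1)_6 → 4² + 1² = 17
17 = (2,5)_6 → 2² + 5² = 29
29 = (4,5)_6 → 4² + 5² = 41
41 = (1,0,5)_6 → 1² + 0² + 5² = 26
26 = (4,2)_6 → 4² + 2² = 20
20 = (3,2)_6 → 3² + 2² = 13
13 = (2,1)_6 → 2² + 1² = 5
5 = (5)_6 → 5² = 25  — 25 repeats.
That took 10 steps.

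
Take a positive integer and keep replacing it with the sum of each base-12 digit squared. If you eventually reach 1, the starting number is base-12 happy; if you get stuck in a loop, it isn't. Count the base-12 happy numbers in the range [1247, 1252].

1

1247: 1247 → 234 → 86 → 53 → 41 → 34 → 104 → 128 → 164 → 66 → 61 → 26 → 8 → 64 → 41  (repeats 41)
1248: 1248 → 128 → 164 → 66 → 61 → 26 → 8 → 64 → 41 → 34 → 104 → 128  (repeats 128)
1249: 1249 → 129 → 181 → 11 → 121 → 101 → 89 → 74 → 40 → 25 → 5 → 25  (repeats 25)
1250: 1250 → 132 → 121 → 101 → 89 → 74 → 40 → 25 → 5 → 25  (repeats 25)
1251: 1251 → 137 → 146 → 5 → 25 → 5  (repeats 5)
1252: 1252 → 144 → 1  (reaches 1)
base-12 happy: 1252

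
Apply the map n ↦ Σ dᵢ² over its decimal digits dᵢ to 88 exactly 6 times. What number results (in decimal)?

40

88 → 8² + 8² = 64 + 64 = 128
128 → 1² + 2² + 8² = 1 + 4 + 64 = 69
69 → 6² + 9² = 36 + 81 = 117
117 → 1² + 1² + 7² = 1 + 1 + 49 = 51
51 → 5² + 1² = 25 + 1 = 26
26 → 2² + 6² = 4 + 36 = 40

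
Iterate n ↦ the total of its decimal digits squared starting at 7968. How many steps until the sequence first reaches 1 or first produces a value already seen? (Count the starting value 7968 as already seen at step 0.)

7968 → 230
230 → 13
13 → 10
10 → 1  — reached 1.
That took 4 steps.

4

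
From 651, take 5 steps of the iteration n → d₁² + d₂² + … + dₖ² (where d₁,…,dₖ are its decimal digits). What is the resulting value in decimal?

58

651 → 6² + 5² + 1² = 36 + 25 + 1 = 62
62 → 6² + 2² = 36 + 4 = 40
40 → 4² + 0² = 16 + 0 = 16
16 → 1² + 6² = 1 + 36 = 37
37 → 3² + 7² = 9 + 49 = 58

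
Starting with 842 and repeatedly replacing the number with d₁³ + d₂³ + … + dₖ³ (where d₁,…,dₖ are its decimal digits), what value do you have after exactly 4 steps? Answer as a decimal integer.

842 → 8³ + 4³ + 2³ = 512 + 64 + 8 = 584
584 → 5³ + 8³ + 4³ = 125 + 512 + 64 = 701
701 → 7³ + 0³ + 1³ = 343 + 0 + 1 = 344
344 → 3³ + 4³ + 4³ = 27 + 64 + 64 = 155

155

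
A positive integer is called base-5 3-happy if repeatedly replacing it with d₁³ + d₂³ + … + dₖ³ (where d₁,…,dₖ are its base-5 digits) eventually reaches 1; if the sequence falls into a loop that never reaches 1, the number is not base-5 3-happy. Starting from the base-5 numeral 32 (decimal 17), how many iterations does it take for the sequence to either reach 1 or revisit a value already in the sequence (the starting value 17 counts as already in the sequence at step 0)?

4

17 = (3,2)_5 → 35
35 = (1,2,0)_5 → 9
9 = (1,4)_5 → 65
65 = (2,3,0)_5 → 35  — 35 repeats.
That took 4 steps.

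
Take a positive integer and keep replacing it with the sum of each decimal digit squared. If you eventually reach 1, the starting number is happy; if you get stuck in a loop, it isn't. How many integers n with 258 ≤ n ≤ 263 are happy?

258: 258 → 93 → 90 → 81 → 65 → 61 → 37 → 58 → 89 → 145 → 42 → 20 → 4 → 16 → 37  — not happy
259: 259 → 110 → 2 → 4 → 16 → 37 → 58 → 89 → 145 → 42 → 20 → 4  — not happy
260: 260 → 40 → 16 → 37 → 58 → 89 → 145 → 42 → 20 → 4 → 16  — not happy
261: 261 → 41 → 17 → 50 → 25 → 29 → 85 → 89 → 145 → 42 → 20 → 4 → 16 → 37 → 58 → 89  — not happy
262: 262 → 44 → 32 → 13 → 10 → 1  — happy
263: 263 → 49 → 97 → 130 → 10 → 1  — happy
happy: 262, 263

2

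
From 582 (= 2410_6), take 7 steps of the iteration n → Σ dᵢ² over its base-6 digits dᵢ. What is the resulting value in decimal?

41

582 = (2,4,1,0)_6 → 2² + 4² + 1² + 0² = 4 + 16 + 1 + 0 = 21
21 = (3,3)_6 → 3² + 3² = 9 + 9 = 18
18 = (3,0)_6 → 3² + 0² = 9 + 0 = 9
9 = (1,3)_6 → 1² + 3² = 1 + 9 = 10
10 = (1,4)_6 → 1² + 4² = 1 + 16 = 17
17 = (2,5)_6 → 2² + 5² = 4 + 25 = 29
29 = (4,5)_6 → 4² + 5² = 16 + 25 = 41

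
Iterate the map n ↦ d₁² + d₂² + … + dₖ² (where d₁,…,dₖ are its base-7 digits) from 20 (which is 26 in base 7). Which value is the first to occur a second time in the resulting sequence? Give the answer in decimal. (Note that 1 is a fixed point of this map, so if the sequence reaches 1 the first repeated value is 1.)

2

20 = (2,6)_7 → 2² + 6² = 40
40 = (5,5)_7 → 5² + 5² = 50
50 = (1,0,1)_7 → 1² + 0² + 1² = 2
2 = (2)_7 → 2² = 4
4 = (4)_7 → 4² = 16
16 = (2,2)_7 → 2² + 2² = 8
8 = (1,1)_7 → 1² + 1² = 2  — 2 already appeared earlier.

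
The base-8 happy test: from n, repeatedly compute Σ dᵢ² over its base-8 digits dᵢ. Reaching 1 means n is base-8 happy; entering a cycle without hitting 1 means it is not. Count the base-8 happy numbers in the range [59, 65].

59: 59 → 58 → 53 → 61 → 74 → 6 → 36 → 32 → 16 → 4 → 16  (repeats 16)
60: 60 → 65 → 2 → 4 → 16 → 4  (repeats 4)
61: 61 → 74 → 6 → 36 → 32 → 16 → 4 → 16  (repeats 16)
62: 62 → 85 → 30 → 45 → 50 → 40 → 25 → 10 → 5 → 25  (repeats 25)
63: 63 → 98 → 21 → 29 → 34 → 20 → 20  (repeats 20)
64: 64 → 1  (reaches 1)
65: 65 → 2 → 4 → 16 → 4  (repeats 4)
base-8 happy: 64

1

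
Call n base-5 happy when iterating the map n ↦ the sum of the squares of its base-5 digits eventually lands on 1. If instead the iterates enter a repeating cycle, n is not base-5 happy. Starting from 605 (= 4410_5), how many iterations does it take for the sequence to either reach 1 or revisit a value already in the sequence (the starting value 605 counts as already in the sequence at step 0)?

4

605 = (4,4,1,0)_5 → 33
33 = (1,1,3)_5 → 11
11 = (2,1)_5 → 5
5 = (1,0)_5 → 1  — reached 1.
That took 4 steps.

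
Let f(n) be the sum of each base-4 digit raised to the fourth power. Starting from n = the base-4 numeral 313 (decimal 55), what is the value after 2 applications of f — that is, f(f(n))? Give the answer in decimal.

55 = (3,1,3)_4 → 3⁴ + 1⁴ + 3⁴ = 163
163 = (2,2,0,3)_4 → 2⁴ + 2⁴ + 0⁴ + 3⁴ = 113

113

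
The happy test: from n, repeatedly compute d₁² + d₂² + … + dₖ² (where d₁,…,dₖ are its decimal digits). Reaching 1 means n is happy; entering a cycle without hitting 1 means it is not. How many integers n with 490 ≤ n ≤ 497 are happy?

490: 490 → 97 → 130 → 10 → 1  — happy
491: 491 → 98 → 145 → 42 → 20 → 4 → 16 → 37 → 58 → 89 → 145  — not happy
492: 492 → 101 → 2 → 4 → 16 → 37 → 58 → 89 → 145 → 42 → 20 → 4  — not happy
493: 493 → 106 → 37 → 58 → 89 → 145 → 42 → 20 → 4 → 16 → 37  — not happy
494: 494 → 113 → 11 → 2 → 4 → 16 → 37 → 58 → 89 → 145 → 42 → 20 → 4  — not happy
495: 495 → 122 → 9 → 81 → 65 → 61 → 37 → 58 → 89 → 145 → 42 → 20 → 4 → 16 → 37  — not happy
496: 496 → 133 → 19 → 82 → 68 → 100 → 1  — happy
497: 497 → 146 → 53 → 34 → 25 → 29 → 85 → 89 → 145 → 42 → 20 → 4 → 16 → 37 → 58 → 89  — not happy
happy: 490, 496

2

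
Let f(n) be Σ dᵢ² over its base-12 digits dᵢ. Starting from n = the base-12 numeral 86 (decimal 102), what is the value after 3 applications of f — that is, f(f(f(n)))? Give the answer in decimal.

100

102 = (8,6)_12 → 8² + 6² = 64 + 36 = 100
100 = (8,4)_12 → 8² + 4² = 64 + 16 = 80
80 = (6,8)_12 → 6² + 8² = 36 + 64 = 100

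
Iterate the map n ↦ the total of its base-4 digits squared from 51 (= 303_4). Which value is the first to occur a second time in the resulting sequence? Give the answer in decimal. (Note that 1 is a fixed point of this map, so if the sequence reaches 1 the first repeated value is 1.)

1

51 = (3,0,3)_4 → 3² + 0² + 3² = 18
18 = (1,0,2)_4 → 1² + 0² + 2² = 5
5 = (1,1)_4 → 1² + 1² = 2
2 = (2)_4 → 2² = 4
4 = (1,0)_4 → 1² + 0² = 1  — reached the fixed point 1.
1 → 1, so 1 is the first repeated value.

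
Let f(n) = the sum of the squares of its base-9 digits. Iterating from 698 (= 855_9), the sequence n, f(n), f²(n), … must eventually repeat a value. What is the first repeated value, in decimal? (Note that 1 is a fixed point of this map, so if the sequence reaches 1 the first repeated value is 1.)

68

698 = (8,5,5)_9 → 8² + 5² + 5² = 64 + 25 + 25 = 114
114 = (1,3,6)_9 → 1² + 3² + 6² = 1 + 9 + 36 = 46
46 = (5,1)_9 → 5² + 1² = 25 + 1 = 26
26 = (2,8)_9 → 2² + 8² = 4 + 64 = 68
68 = (7,5)_9 → 7² + 5² = 49 + 25 = 74
74 = (8,2)_9 → 8² + 2² = 64 + 4 = 68  — 68 already appeared earlier.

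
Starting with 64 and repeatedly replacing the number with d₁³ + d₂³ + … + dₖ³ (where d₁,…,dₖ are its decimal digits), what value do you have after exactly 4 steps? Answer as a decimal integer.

64 → 280
280 → 520
520 → 133
133 → 55

55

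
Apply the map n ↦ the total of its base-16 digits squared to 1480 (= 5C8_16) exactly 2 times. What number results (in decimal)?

1480 = (5,12,8)_16 → 5² + 12² + 8² = 25 + 144 + 64 = 233
233 = (14,9)_16 → 14² + 9² = 196 + 81 = 277

277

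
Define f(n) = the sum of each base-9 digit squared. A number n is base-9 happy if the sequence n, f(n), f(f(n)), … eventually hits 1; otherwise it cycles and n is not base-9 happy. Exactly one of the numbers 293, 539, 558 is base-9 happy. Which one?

293: 293 → 59 → 61 → 85 → 17 → 65 → 53 → 89 → 65  — repeats 65 (not base-9 happy)
539: 539 → 125 → 81 → 1  — reaches 1 (base-9 happy)
558: 558 → 100 → 6 → 36 → 16 → 50 → 50  — repeats 50 (not base-9 happy)

539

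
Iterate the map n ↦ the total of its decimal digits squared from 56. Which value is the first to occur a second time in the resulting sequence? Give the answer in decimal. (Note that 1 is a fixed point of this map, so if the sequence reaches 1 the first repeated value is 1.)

37

56 → 61
61 → 37
37 → 58
58 → 89
89 → 145
145 → 42
42 → 20
20 → 4
4 → 16
16 → 37  — 37 already appeared earlier.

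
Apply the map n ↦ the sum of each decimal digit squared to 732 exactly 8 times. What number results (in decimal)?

42

732 → 62
62 → 40
40 → 16
16 → 37
37 → 58
58 → 89
89 → 145
145 → 42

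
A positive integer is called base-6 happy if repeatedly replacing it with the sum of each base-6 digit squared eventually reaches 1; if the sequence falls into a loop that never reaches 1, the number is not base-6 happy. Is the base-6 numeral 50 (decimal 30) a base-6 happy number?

not base-6 happy

30 = (5,0)_6 → 25
25 = (4,1)_6 → 17
17 = (2,5)_6 → 29
29 = (4,5)_6 → 41
41 = (1,0,5)_6 → 26
26 = (4,2)_6 → 20
20 = (3,2)_6 → 13
13 = (2,1)_6 → 5
5 = (5)_6 → 25  — 25 already seen; the sequence cycles without reaching 1.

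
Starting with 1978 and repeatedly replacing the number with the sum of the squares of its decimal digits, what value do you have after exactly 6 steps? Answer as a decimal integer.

1978 → 195
195 → 107
107 → 50
50 → 25
25 → 29
29 → 85

85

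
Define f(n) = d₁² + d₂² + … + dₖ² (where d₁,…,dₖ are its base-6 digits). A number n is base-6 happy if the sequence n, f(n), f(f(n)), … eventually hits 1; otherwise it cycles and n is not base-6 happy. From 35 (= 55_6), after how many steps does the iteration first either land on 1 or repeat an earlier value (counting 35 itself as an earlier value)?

35 = (5,5)_6 → 5² + 5² = 50
50 = (1,2,2)_6 → 1² + 2² + 2² = 9
9 = (1,3)_6 → 1² + 3² = 10
10 = (1,4)_6 → 1² + 4² = 17
17 = (2,5)_6 → 2² + 5² = 29
29 = (4,5)_6 → 4² + 5² = 41
41 = (1,0,5)_6 → 1² + 0² + 5² = 26
26 = (4,2)_6 → 4² + 2² = 20
20 = (3,2)_6 → 3² + 2² = 13
13 = (2,1)_6 → 2² + 1² = 5
5 = (5)_6 → 5² = 25
25 = (4,1)_6 → 4² + 1² = 17  — 17 repeats.
That took 12 steps.

12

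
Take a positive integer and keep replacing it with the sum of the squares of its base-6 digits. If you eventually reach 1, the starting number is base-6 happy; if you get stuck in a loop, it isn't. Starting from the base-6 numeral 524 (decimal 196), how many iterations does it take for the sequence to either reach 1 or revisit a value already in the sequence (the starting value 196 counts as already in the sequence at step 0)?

11

196 = (5,2,4)_6 → 5² + 2² + 4² = 45
45 = (1,1,3)_6 → 1² + 1² + 3² = 11
11 = (1,5)_6 → 1² + 5² = 26
26 = (4,2)_6 → 4² + 2² = 20
20 = (3,2)_6 → 3² + 2² = 13
13 = (2,1)_6 → 2² + 1² = 5
5 = (5)_6 → 5² = 25
25 = (4,1)_6 → 4² + 1² = 17
17 = (2,5)_6 → 2² + 5² = 29
29 = (4,5)_6 → 4² + 5² = 41
41 = (1,0,5)_6 → 1² + 0² + 5² = 26  — 26 repeats.
That took 11 steps.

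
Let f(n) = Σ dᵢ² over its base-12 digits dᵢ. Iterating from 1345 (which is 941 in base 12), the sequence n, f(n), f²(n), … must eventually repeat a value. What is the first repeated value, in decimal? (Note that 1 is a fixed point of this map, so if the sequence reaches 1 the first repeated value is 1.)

25

1345 = (9,4,1)_12 → 9² + 4² + 1² = 98
98 = (8,2)_12 → 8² + 2² = 68
68 = (5,8)_12 → 5² + 8² = 89
89 = (7,5)_12 → 7² + 5² = 74
74 = (6,2)_12 → 6² + 2² = 40
40 = (3,4)_12 → 3² + 4² = 25
25 = (2,1)_12 → 2² + 1² = 5
5 = (5)_12 → 5² = 25  — 25 already appeared earlier.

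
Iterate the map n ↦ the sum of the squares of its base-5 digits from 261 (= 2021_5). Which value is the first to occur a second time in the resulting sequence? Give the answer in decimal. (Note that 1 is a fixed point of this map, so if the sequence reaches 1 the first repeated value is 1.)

261 = (2,0,2,1)_5 → 2² + 0² + 2² + 1² = 9
9 = (1,4)_5 → 1² + 4² = 17
17 = (3,2)_5 → 3² + 2² = 13
13 = (2,3)_5 → 2² + 3² = 13  — 13 already appeared earlier.

13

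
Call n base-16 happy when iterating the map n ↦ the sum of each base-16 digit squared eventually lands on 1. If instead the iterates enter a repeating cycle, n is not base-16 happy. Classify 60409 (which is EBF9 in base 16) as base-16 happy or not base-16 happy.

not base-16 happy

60409 = (14,11,15,9)_16 → 14² + 11² + 15² + 9² = 196 + 121 + 225 + 81 = 623
623 = (2,6,15)_16 → 2² + 6² + 15² = 4 + 36 + 225 = 265
265 = (1,0,9)_16 → 1² + 0² + 9² = 1 + 0 + 81 = 82
82 = (5,2)_16 → 5² + 2² = 25 + 4 = 29
29 = (1,13)_16 → 1² + 13² = 1 + 169 = 170
170 = (10,10)_16 → 10² + 10² = 100 + 100 = 200
200 = (12,8)_16 → 12² + 8² = 144 + 64 = 208
208 = (13,0)_16 → 13² + 0² = 169 + 0 = 169
169 = (10,9)_16 → 10² + 9² = 100 + 81 = 181
181 = (11,5)_16 → 11² + 5² = 121 + 25 = 146
146 = (9,2)_16 → 9² + 2² = 81 + 4 = 85
85 = (5,5)_16 → 5² + 5² = 25 + 25 = 50
50 = (3,2)_16 → 3² + 2² = 9 + 4 = 13
13 = (13)_16 → 13² = 169  — 169 already seen; the sequence cycles without reaching 1.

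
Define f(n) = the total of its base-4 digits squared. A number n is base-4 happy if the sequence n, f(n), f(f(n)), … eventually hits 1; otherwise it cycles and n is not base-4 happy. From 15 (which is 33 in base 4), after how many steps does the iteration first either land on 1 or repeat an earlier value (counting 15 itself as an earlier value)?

15 = (3,3)_4 → 18
18 = (1,0,2)_4 → 5
5 = (1,1)_4 → 2
2 = (2)_4 → 4
4 = (1,0)_4 → 1  — reached 1.
That took 5 steps.

5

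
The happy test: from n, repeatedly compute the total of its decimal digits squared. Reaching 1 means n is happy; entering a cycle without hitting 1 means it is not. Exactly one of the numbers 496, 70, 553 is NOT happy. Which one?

496: 496 → 133 → 19 → 82 → 68 → 100 → 1  — reaches 1 (happy)
70: 70 → 49 → 97 → 130 → 10 → 1  — reaches 1 (happy)
553: 553 → 59 → 106 → 37 → 58 → 89 → 145 → 42 → 20 → 4 → 16 → 37  — repeats 37 (not happy)

553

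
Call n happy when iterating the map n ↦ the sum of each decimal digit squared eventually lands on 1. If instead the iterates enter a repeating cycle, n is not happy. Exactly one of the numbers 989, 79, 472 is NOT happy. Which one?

989: 989 → 226 → 44 → 32 → 13 → 10 → 1  — reaches 1 (happy)
79: 79 → 130 → 10 → 1  — reaches 1 (happy)
472: 472 → 69 → 117 → 51 → 26 → 40 → 16 → 37 → 58 → 89 → 145 → 42 → 20 → 4 → 16  — repeats 16 (not happy)

472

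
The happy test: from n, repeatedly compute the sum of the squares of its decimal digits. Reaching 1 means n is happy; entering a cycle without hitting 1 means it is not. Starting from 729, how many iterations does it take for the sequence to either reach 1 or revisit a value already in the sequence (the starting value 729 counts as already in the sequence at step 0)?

12

729 → 134
134 → 26
26 → 40
40 → 16
16 → 37
37 → 58
58 → 89
89 → 145
145 → 42
42 → 20
20 → 4
4 → 16  — 16 repeats.
That took 12 steps.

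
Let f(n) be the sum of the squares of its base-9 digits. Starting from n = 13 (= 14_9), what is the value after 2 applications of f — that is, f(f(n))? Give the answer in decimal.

13 = (1,4)_9 → 1² + 4² = 17
17 = (1,8)_9 → 1² + 8² = 65

65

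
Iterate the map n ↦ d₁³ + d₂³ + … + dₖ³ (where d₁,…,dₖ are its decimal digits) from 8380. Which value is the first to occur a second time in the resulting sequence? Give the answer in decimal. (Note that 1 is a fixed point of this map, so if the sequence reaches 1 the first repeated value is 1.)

8380 → 8³ + 3³ + 8³ + 0³ = 1051
1051 → 1³ + 0³ + 5³ + 1³ = 127
127 → 1³ + 2³ + 7³ = 352
352 → 3³ + 5³ + 2³ = 160
160 → 1³ + 6³ + 0³ = 217
217 → 2³ + 1³ + 7³ = 352  — 352 already appeared earlier.

352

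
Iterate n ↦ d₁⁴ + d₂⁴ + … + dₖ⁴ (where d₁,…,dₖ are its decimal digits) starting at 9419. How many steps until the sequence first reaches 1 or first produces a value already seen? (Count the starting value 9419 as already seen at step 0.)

13

9419 → 9⁴ + 4⁴ + 1⁴ + 9⁴ = 13379
13379 → 1⁴ + 3⁴ + 3⁴ + 7⁴ + 9⁴ = 9125
9125 → 9⁴ + 1⁴ + 2⁴ + 5⁴ = 7203
7203 → 7⁴ + 2⁴ + 0⁴ + 3⁴ = 2498
2498 → 2⁴ + 4⁴ + 9⁴ + 8⁴ = 10929
10929 → 1⁴ + 0⁴ + 9⁴ + 2⁴ + 9⁴ = 13139
13139 → 1⁴ + 3⁴ + 1⁴ + 3⁴ + 9⁴ = 6725
6725 → 6⁴ + 7⁴ + 2⁴ + 5⁴ = 4338
4338 → 4⁴ + 3⁴ + 3⁴ + 8⁴ = 4514
4514 → 4⁴ + 5⁴ + 1⁴ + 4⁴ = 1138
1138 → 1⁴ + 1⁴ + 3⁴ + 8⁴ = 4179
4179 → 4⁴ + 1⁴ + 7⁴ + 9⁴ = 9219
9219 → 9⁴ + 2⁴ + 1⁴ + 9⁴ = 13139  — 13139 repeats.
That took 13 steps.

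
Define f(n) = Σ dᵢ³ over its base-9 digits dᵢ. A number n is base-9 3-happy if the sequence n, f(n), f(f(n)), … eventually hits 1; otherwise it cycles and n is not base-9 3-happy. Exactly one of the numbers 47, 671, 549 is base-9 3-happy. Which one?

47: 47 → 133 → 469 → 469  — repeats 469 (not base-9 3-happy)
671: 671 → 645 → 1071 → 73 → 513 → 243 → 27 → 27  — repeats 27 (not base-9 3-happy)
549: 549 → 559 → 729 → 1  — reaches 1 (base-9 3-happy)

549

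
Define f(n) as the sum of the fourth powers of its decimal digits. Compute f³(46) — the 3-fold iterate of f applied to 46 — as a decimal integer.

3714

46 → 4⁴ + 6⁴ = 256 + 1296 = 1552
1552 → 1⁴ + 5⁴ + 5⁴ + 2⁴ = 1 + 625 + 625 + 16 = 1267
1267 → 1⁴ + 2⁴ + 6⁴ + 7⁴ = 1 + 16 + 1296 + 2401 = 3714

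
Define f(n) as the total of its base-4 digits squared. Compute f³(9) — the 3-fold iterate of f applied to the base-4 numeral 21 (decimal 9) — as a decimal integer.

4

9 = (2,1)_4 → 2² + 1² = 4 + 1 = 5
5 = (1,1)_4 → 1² + 1² = 1 + 1 = 2
2 = (2)_4 → 2² = 4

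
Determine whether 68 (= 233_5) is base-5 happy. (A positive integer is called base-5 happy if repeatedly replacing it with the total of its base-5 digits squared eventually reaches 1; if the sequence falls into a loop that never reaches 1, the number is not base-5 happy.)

68 = (2,3,3)_5 → 2² + 3² + 3² = 22
22 = (4,2)_5 → 4² + 2² = 20
20 = (4,0)_5 → 4² + 0² = 16
16 = (3,1)_5 → 3² + 1² = 10
10 = (2,0)_5 → 2² + 0² = 4
4 = (4)_5 → 4² = 16  — 16 already seen; the sequence cycles without reaching 1.

not base-5 happy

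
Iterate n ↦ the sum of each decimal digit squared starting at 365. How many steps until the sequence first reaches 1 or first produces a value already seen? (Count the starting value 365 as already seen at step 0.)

365 → 3² + 6² + 5² = 9 + 36 + 25 = 70
70 → 7² + 0² = 49 + 0 = 49
49 → 4² + 9² = 16 + 81 = 97
97 → 9² + 7² = 81 + 49 = 130
130 → 1² + 3² + 0² = 1 + 9 + 0 = 10
10 → 1² + 0² = 1 + 0 = 1  — reached 1.
That took 6 steps.

6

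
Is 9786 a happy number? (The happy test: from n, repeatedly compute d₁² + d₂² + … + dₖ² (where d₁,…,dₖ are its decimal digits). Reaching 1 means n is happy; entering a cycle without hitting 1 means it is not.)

happy

9786 → 9² + 7² + 8² + 6² = 230
230 → 2² + 3² + 0² = 13
13 → 1² + 3² = 10
10 → 1² + 0² = 1  — reached 1.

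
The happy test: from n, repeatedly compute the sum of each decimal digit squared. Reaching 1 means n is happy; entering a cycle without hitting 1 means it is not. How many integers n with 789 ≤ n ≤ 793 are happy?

2

789: 789 → 194 → 98 → 145 → 42 → 20 → 4 → 16 → 37 → 58 → 89 → 145  (repeats 145)
790: 790 → 130 → 10 → 1  (reaches 1)
791: 791 → 131 → 11 → 2 → 4 → 16 → 37 → 58 → 89 → 145 → 42 → 20 → 4  (repeats 4)
792: 792 → 134 → 26 → 40 → 16 → 37 → 58 → 89 → 145 → 42 → 20 → 4 → 16  (repeats 16)
793: 793 → 139 → 91 → 82 → 68 → 100 → 1  (reaches 1)
happy: 790, 793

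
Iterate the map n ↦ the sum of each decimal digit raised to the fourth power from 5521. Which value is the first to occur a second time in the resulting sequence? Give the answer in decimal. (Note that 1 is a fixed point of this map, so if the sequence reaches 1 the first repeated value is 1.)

8208

5521 → 1267
1267 → 3714
3714 → 2739
2739 → 9059
9059 → 13747
13747 → 5140
5140 → 882
882 → 8208
8208 → 8208  — 8208 already appeared earlier.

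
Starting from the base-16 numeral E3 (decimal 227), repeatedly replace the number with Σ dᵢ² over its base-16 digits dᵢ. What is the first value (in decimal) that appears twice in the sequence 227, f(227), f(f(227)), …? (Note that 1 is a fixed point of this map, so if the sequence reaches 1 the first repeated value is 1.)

227 = (14,3)_16 → 14² + 3² = 205
205 = (12,13)_16 → 12² + 13² = 313
313 = (1,3,9)_16 → 1² + 3² + 9² = 91
91 = (5,11)_16 → 5² + 11² = 146
146 = (9,2)_16 → 9² + 2² = 85
85 = (5,5)_16 → 5² + 5² = 50
50 = (3,2)_16 → 3² + 2² = 13
13 = (13)_16 → 13² = 169
169 = (10,9)_16 → 10² + 9² = 181
181 = (11,5)_16 → 11² + 5² = 146  — 146 already appeared earlier.

146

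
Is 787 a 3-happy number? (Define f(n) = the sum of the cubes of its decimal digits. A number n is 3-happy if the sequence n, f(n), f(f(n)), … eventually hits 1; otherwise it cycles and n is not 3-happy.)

787 → 1198
1198 → 1243
1243 → 100
100 → 1  — reached 1.

3-happy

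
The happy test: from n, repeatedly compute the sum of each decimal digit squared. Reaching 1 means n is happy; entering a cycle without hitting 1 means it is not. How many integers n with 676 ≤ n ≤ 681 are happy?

1

676: 676 → 121 → 6 → 36 → 45 → 41 → 17 → 50 → 25 → 29 → 85 → 89 → 145 → 42 → 20 → 4 → 16 → 37 → 58 → 89  — not happy
677: 677 → 134 → 26 → 40 → 16 → 37 → 58 → 89 → 145 → 42 → 20 → 4 → 16  — not happy
678: 678 → 149 → 98 → 145 → 42 → 20 → 4 → 16 → 37 → 58 → 89 → 145  — not happy
679: 679 → 166 → 73 → 58 → 89 → 145 → 42 → 20 → 4 → 16 → 37 → 58  — not happy
680: 680 → 100 → 1  — happy
681: 681 → 101 → 2 → 4 → 16 → 37 → 58 → 89 → 145 → 42 → 20 → 4  — not happy
happy: 680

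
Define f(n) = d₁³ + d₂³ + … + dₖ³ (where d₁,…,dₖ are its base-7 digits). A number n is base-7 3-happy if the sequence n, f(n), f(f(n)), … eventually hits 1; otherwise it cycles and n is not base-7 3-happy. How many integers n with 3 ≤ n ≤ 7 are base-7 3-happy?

3: 3 → 27 → 243 → 405 → 219 → 99 → 9 → 9  (repeats 9)
4: 4 → 64 → 10 → 28 → 64  (repeats 64)
5: 5 → 125 → 251 → 341 → 557 → 137 → 197 → 65 → 17 → 35 → 125  (repeats 125)
6: 6 → 216 → 288 → 342 → 648 → 282 → 258 → 342  (repeats 342)
7: 7 → 1  (reaches 1)
base-7 3-happy: 7

1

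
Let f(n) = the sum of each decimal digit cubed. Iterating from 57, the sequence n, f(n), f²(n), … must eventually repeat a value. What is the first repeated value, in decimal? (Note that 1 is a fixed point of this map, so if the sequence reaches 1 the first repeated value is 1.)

153

57 → 5³ + 7³ = 468
468 → 4³ + 6³ + 8³ = 792
792 → 7³ + 9³ + 2³ = 1080
1080 → 1³ + 0³ + 8³ + 0³ = 513
513 → 5³ + 1³ + 3³ = 153
153 → 1³ + 5³ + 3³ = 153  — 153 already appeared earlier.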